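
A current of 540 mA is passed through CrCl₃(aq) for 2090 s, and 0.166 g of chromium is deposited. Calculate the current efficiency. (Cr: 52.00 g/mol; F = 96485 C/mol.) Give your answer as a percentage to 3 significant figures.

Q = 0.540 × 2090 = 1129 C
n(e⁻) = 1129 / 96485 = 0.01170 mol
Cr³⁺ + 3e⁻ → Cr, so theoretical n(Cr) = 0.003900 mol → 0.2028 g
Efficiency = 0.166 / 0.2028 = 0.8185 = 81.9%

81.9%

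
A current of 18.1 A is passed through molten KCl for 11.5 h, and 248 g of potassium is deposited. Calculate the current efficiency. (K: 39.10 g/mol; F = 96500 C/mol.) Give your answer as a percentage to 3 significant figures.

Q = 18.1 × 41400 = 7.493×10^5 C
n(e⁻) = 7.493×10^5 / 96500 = 7.765 mol
K⁺ + e⁻ → K, so theoretical n(K) = 7.765 mol → 303.6 g
Efficiency = 248 / 303.6 = 0.8169 = 81.7%

81.7%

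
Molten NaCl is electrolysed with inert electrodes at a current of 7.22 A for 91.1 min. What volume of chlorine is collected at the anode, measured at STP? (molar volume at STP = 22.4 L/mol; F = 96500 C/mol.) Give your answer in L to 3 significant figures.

4.58 L

Q = It = 7.22 × 5466 = 39460 C
n(e⁻) = 39460 / 96500 = 0.4089 mol
2Cl⁻ → Cl₂ + 2e⁻, so n(Cl₂) = 0.4089 / 2 = 0.2045 mol
V = 0.2045 × 22.4 = 4.581 L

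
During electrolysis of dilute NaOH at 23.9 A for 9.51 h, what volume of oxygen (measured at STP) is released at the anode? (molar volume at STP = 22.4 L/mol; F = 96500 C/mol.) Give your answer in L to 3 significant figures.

47.5 L

Q = It = 23.9 × 34236 = 8.182×10^5 C
n(e⁻) = 8.182×10^5 / 96500 = 8.479 mol
2H₂O → O₂ + 4H⁺ + 4e⁻, so n(O₂) = 8.479 / 4 = 2.120 mol
V = 2.120 × 22.4 = 47.49 L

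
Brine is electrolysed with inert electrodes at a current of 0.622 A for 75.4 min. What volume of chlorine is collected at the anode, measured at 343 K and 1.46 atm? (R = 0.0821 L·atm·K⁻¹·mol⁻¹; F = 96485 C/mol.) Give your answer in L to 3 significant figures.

0.281 L

Q = It = 0.622 × 4524 = 2814 C
Moles of electrons = 2814 / 96485 = 0.02917 mol
2Cl⁻ → Cl₂ + 2e⁻, so n(Cl₂) = 0.02917 / 2 = 0.01459 mol
V = nRT/P = 0.01459 × 0.0821 × 343 / 1.46 = 0.2814 L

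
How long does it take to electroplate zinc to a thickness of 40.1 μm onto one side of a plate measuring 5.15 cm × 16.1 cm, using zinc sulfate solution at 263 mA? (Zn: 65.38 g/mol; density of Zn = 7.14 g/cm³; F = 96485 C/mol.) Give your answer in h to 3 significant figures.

Plated area = 5.15 × 16.1 = 82.92 cm²
Volume = 82.92 × 40.1×10⁻⁴ cm = 0.3325 cm³
m(Zn) = 0.3325 × 7.14 = 2.374 g
n(Zn) = 2.374 / 65.38 = 0.03631 mol; n(e⁻) = 2 × 0.03631 = 0.07262 mol
Q = 0.07262 × 96485 = 7007 C
t = 7007 / 0.263 = 26640 s = 7.40 h

7.40 h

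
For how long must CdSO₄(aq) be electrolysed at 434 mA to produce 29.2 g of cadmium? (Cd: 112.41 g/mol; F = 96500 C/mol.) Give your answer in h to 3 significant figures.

n(Cd) = 29.2 / 112.41 = 0.2598 mol
Cd²⁺ + 2e⁻ → Cd, so n(e⁻) = 2 × 0.2598 = 0.5196 mol
Q = 0.5196 × 96500 = 50140 C
t = Q / I = 50140 / 0.434 = 1.155×10^5 s = 32.1 h

32.1 h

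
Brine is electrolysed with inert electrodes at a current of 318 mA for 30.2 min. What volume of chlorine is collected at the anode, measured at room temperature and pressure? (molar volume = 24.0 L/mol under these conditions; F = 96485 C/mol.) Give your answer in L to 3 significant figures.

Q = It = 0.318 × 1812 = 576.2 C
Moles of electrons = 576.2 / 96485 = 0.005972 mol
2Cl⁻ → Cl₂ + 2e⁻, so n(Cl₂) = 0.005972 / 2 = 0.002986 mol
V = 0.002986 × 24.0 = 0.07166 L

0.0717 L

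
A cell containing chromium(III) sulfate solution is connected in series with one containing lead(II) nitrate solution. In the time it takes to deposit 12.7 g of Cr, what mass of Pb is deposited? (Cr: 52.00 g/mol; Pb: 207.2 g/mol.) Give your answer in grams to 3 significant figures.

n(Cr) = 12.7 / 52.00 = 0.2442 mol
Cr³⁺ + 3e⁻ → Cr, so n(e⁻) = 3 × 0.2442 = 0.7326 mol
In series, the same 0.7326 mol of electrons flows through the second cell.
Pb²⁺ + 2e⁻ → Pb, so n(Pb) = 0.7326 / 2 = 0.3663 mol
m(Pb) = 0.3663 × 207.2 = 75.9 g

75.9 g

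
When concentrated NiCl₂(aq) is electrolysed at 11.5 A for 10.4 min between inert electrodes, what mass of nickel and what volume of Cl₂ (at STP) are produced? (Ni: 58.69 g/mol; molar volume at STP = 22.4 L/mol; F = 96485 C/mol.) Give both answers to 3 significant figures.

Q = 11.5 × 624 = 7176 C; n(e⁻) = 7176 / 96485 = 0.07437 mol
Cathode: Ni²⁺ + 2e⁻ → Ni → n(Ni) = 0.07437/2 = 0.03719 mol → 2.18 g
Anode: 2Cl⁻ → Cl₂ + 2e⁻ → n(Cl₂) = 0.07437/2 = 0.03719 mol → 0.833 L

2.18 g Ni; 0.833 L Cl₂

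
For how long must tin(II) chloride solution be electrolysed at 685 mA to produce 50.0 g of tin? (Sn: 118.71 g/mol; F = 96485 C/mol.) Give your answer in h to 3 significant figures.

33.0 h

n(Sn) = 50.0 / 118.71 = 0.4212 mol
Sn²⁺ + 2e⁻ → Sn, so n(e⁻) = 2 × 0.4212 = 0.8424 mol
Q = 0.8424 × 96485 = 81280 C
t = Q / I = 81280 / 0.685 = 1.187×10^5 s = 33.0 h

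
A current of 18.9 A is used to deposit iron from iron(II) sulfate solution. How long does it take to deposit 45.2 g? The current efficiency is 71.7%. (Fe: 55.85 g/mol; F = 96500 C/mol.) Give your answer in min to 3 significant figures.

n(Fe) = 45.2 / 55.85 = 0.8093 mol
Fe²⁺ + 2e⁻ → Fe, so n(e⁻) = 2 × 0.8093 = 1.619 mol
Q = 1.619 × 96500 / 0.717 = 2.179×10^5 C
t = Q / I = 2.179×10^5 / 18.9 = 11530 s = 192 min

192 min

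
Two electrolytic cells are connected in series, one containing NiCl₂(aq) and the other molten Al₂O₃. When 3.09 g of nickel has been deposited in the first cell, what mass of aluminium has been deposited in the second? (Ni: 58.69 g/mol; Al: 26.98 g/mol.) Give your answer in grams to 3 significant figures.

0.947 g

n(Ni) = 3.09 / 58.69 = 0.05265 mol
Ni²⁺ + 2e⁻ → Ni, so n(e⁻) = 2 × 0.05265 = 0.1053 mol
The cells are in series, so the same charge (and hence the same n(e⁻) = 0.1053 mol) passes through both.
Al³⁺ + 3e⁻ → Al, so n(Al) = 0.1053 / 3 = 0.03510 mol
m(Al) = 0.03510 × 26.98 = 0.947 g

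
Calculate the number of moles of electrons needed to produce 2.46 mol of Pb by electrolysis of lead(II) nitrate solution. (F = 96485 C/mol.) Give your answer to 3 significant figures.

Pb²⁺ + 2e⁻ → Pb, so n(e⁻) = 2 × 2.46 = 4.920 mol

4.92 mol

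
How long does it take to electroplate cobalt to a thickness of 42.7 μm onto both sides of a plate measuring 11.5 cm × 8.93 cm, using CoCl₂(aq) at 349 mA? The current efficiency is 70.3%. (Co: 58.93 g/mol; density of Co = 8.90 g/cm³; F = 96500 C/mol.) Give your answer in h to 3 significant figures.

28.9 h

Plated area = 2 × 11.5 × 8.93 = 205.4 cm²
Volume = 205.4 × 42.7×10⁻⁴ cm = 0.8771 cm³
m(Co) = 0.8771 × 8.90 = 7.806 g
n(Co) = 7.806 / 58.93 = 0.1325 mol; n(e⁻) = 2 × 0.1325 = 0.2650 mol
Q = 0.2650 × 96500 / 0.703 = 36380 C
t = 36380 / 0.349 = 1.042×10^5 s = 28.9 h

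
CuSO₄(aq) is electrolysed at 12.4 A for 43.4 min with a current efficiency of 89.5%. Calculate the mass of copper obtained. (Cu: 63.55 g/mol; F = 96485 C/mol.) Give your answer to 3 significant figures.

9.52 g

Q = 12.4 × 2604 = 32290 C
n(e⁻) = 32290 / 96485 = 0.3347 mol
Cu²⁺ + 2e⁻ → Cu, so theoretical m(Cu) = 0.1674 × 63.55 = 10.64 g
Actual mass = 89.5% × 10.64 = 9.52 g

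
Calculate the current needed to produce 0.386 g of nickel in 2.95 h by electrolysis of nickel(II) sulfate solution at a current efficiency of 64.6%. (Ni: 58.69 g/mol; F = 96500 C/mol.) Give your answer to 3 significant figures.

0.185 A

n(Ni) = 0.386 / 58.69 = 0.006577 mol
Ni²⁺ + 2e⁻ → Ni, so n(e⁻) = 2 × 0.006577 = 0.01315 mol
Q = 0.01315 × 96500 / 0.646 = 1964 C
I = Q / t = 1964 / 10620 s = 0.185 A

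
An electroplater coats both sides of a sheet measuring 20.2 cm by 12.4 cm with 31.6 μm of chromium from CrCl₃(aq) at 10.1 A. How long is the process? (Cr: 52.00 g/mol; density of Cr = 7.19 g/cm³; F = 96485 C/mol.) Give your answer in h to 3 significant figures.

Plated area = 2 × 20.2 × 12.4 = 501.0 cm²
Volume = 501.0 × 31.6×10⁻⁴ cm = 1.583 cm³
m(Cr) = 1.583 × 7.19 = 11.38 g
n(Cr) = 11.38 / 52.00 = 0.2188 mol; n(e⁻) = 3 × 0.2188 = 0.6564 mol
Q = 0.6564 × 96485 = 63330 C
t = 63330 / 10.1 = 6270 s = 1.74 h

1.74 h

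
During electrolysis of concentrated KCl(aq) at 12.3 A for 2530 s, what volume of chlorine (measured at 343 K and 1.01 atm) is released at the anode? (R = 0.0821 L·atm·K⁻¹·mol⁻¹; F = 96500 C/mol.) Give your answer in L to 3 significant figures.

Charge passed = 12.3 × 2530 = 31120 C
n(e⁻) = 31120 / 96500 = 0.3225 mol
2Cl⁻ → Cl₂ + 2e⁻, so n(Cl₂) = 0.3225 / 2 = 0.1613 mol
V = nRT/P = 0.1613 × 0.0821 × 343 / 1.01 = 4.497 L

4.50 L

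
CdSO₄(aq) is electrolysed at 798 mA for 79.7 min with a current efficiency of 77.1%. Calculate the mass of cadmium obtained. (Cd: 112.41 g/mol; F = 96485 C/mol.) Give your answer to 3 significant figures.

Q = 0.798 × 4782 = 3816 C
n(e⁻) = 3816 / 96485 = 0.03955 mol
Cd²⁺ + 2e⁻ → Cd, so theoretical m(Cd) = 0.01978 × 112.41 = 2.223 g
Actual mass = 77.1% × 2.223 = 1.71 g

1.71 g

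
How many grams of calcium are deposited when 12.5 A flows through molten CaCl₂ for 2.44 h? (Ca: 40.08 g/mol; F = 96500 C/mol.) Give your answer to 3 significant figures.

22.8 g

Charge passed = 12.5 × 8784 = 1.098×10^5 C
Moles of electrons = 1.098×10^5 / 96500 = 1.138 mol
Ca²⁺ + 2e⁻ → Ca, so n(Ca) = 1.138 / 2 = 0.5690 mol
m = 0.5690 × 40.08 = 22.8 g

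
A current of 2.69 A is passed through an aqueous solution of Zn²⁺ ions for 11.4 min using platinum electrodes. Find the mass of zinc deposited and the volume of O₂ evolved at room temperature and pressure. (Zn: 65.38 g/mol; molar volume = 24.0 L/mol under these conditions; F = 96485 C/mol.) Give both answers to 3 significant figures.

0.623 g Zn; 0.114 L O₂

Q = 2.69 × 684 = 1840 C; n(e⁻) = 1840 / 96485 = 0.01907 mol
Cathode: Zn²⁺ + 2e⁻ → Zn → n(Zn) = 0.01907/2 = 0.009535 mol → 0.623 g
Anode: 2H₂O → O₂ + 4H⁺ + 4e⁻ → n(O₂) = 0.01907/4 = 0.004768 mol → 0.114 L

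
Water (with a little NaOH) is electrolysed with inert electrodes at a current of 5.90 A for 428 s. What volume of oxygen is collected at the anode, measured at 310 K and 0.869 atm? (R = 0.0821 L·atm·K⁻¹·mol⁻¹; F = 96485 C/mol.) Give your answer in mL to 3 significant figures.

Charge passed = 5.90 × 428 = 2525 C
Moles of electrons = 2525 / 96485 = 0.02617 mol
2H₂O → O₂ + 4H⁺ + 4e⁻, so n(O₂) = 0.02617 / 4 = 0.006543 mol
V = nRT/P = 0.006543 × 0.0821 × 310 / 0.869 = 0.1916 L
= 192 mL

192 mL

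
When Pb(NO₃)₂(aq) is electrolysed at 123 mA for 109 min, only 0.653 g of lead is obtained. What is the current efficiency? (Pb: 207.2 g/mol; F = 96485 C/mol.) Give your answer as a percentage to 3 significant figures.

75.6%

Q = 0.123 × 6540 = 804.4 C
n(e⁻) = 804.4 / 96485 = 0.008337 mol
Pb²⁺ + 2e⁻ → Pb, so theoretical n(Pb) = 0.004169 mol → 0.8638 g
Efficiency = 0.653 / 0.8638 = 0.7560 = 75.6%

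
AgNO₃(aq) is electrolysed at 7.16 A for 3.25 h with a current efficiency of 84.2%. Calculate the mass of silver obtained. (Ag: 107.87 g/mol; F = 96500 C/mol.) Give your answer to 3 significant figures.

Q = 7.16 × 11700 = 83770 C
n(e⁻) = 83770 / 96500 = 0.8681 mol
Ag⁺ + e⁻ → Ag, so theoretical m(Ag) = 0.8681 × 107.87 = 93.64 g
Actual mass = 84.2% × 93.64 = 78.8 g

78.8 g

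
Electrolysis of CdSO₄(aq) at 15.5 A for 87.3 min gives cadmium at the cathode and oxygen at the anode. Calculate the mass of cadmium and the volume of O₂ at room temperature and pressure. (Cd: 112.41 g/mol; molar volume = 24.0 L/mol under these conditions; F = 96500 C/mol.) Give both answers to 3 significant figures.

Q = 15.5 × 5238 = 81190 C; n(e⁻) = 81190 / 96500 = 0.8413 mol
Cathode: Cd²⁺ + 2e⁻ → Cd → n(Cd) = 0.8413/2 = 0.4207 mol → 47.3 g
Anode: 2H₂O → O₂ + 4H⁺ + 4e⁻ → n(O₂) = 0.8413/4 = 0.2103 mol → 5.05 L

47.3 g Cd; 5.05 L O₂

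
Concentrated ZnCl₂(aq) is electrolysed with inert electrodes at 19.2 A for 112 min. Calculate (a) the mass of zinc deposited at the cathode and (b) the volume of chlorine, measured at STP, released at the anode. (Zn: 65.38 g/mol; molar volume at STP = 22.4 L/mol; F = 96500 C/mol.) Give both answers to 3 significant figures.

Q = 19.2 × 6720 = 1.290×10^5 C; n(e⁻) = 1.290×10^5 / 96500 = 1.337 mol
Cathode: Zn²⁺ + 2e⁻ → Zn → n(Zn) = 1.337/2 = 0.6685 mol → 43.7 g
Anode: 2Cl⁻ → Cl₂ + 2e⁻ → n(Cl₂) = 1.337/2 = 0.6685 mol → 15.0 L

43.7 g Zn; 15.0 L Cl₂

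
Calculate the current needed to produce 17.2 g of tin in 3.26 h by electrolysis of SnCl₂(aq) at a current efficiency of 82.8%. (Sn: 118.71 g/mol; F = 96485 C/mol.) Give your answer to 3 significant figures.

2.88 A

n(Sn) = 17.2 / 118.71 = 0.1449 mol
Sn²⁺ + 2e⁻ → Sn, so n(e⁻) = 2 × 0.1449 = 0.2898 mol
Q = 0.2898 × 96485 / 0.828 = 33770 C
I = Q / t = 33770 / 11736 s = 2.88 A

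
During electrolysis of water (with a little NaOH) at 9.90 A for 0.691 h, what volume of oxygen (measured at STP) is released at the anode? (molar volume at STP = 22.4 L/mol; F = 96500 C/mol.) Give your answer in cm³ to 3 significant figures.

Charge passed = 9.90 × 2487.6 = 24630 C
n(e⁻) = Q/F = 24630/96500 = 0.2552 mol
2H₂O → O₂ + 4H⁺ + 4e⁻, so n(O₂) = 0.2552 / 4 = 0.06380 mol
V = 0.06380 × 22.4 = 1.429 L
= 1430 cm³

1430 cm³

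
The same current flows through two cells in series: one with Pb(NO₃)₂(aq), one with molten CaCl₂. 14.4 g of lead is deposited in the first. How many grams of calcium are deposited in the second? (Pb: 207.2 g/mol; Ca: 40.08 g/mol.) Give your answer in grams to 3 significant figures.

n(Pb) = 14.4 / 207.2 = 0.06950 mol
Pb²⁺ + 2e⁻ → Pb, so n(e⁻) = 2 × 0.06950 = 0.1390 mol
Since the cells are in series, n(e⁻) in the Ca cell is also 0.1390 mol.
Ca²⁺ + 2e⁻ → Ca, so n(Ca) = 0.1390 / 2 = 0.06950 mol
m(Ca) = 0.06950 × 40.08 = 2.79 g

2.79 g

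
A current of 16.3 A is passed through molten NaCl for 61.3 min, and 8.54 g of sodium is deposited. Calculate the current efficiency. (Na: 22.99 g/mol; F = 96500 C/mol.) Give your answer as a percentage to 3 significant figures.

59.8%

Q = 16.3 × 3678 = 59950 C
n(e⁻) = 59950 / 96500 = 0.6212 mol
Na⁺ + e⁻ → Na, so theoretical n(Na) = 0.6212 mol → 14.28 g
Efficiency = 8.54 / 14.28 = 0.5980 = 59.8%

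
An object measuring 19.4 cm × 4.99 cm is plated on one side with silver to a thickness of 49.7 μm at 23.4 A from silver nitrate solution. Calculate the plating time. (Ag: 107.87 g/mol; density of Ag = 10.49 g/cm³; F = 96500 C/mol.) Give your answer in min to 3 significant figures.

Plated area = 19.4 × 4.99 = 96.81 cm²
Volume = 96.81 × 49.7×10⁻⁴ cm = 0.4811 cm³
m(Ag) = 0.4811 × 10.49 = 5.047 g
n(Ag) = 5.047 / 107.87 = 0.04679 mol; n(e⁻) = 0.04679 mol
Q = 0.04679 × 96500 = 4515 C
t = 4515 / 23.4 = 192.9 s = 3.22 min

3.22 min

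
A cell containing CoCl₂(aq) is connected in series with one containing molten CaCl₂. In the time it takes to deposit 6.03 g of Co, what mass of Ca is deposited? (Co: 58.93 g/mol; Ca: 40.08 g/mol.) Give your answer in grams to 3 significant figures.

n(Co) = 6.03 / 58.93 = 0.1023 mol
Co²⁺ + 2e⁻ → Co, so n(e⁻) = 2 × 0.1023 = 0.2046 mol
The cells are in series, so the same charge (and hence the same n(e⁻) = 0.2046 mol) passes through both.
Ca²⁺ + 2e⁻ → Ca, so n(Ca) = 0.2046 / 2 = 0.1023 mol
m(Ca) = 0.1023 × 40.08 = 4.10 g

4.10 g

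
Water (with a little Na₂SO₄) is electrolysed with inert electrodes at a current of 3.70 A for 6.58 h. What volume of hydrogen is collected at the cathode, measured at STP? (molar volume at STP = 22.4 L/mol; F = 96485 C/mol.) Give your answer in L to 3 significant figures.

10.2 L

Q = It = 3.70 × 23688 = 87650 C
n(e⁻) = Q/F = 87650/96485 = 0.9084 mol
2H⁺ + 2e⁻ → H₂, so n(H₂) = 0.9084 / 2 = 0.4542 mol
V = 0.4542 × 22.4 = 10.17 L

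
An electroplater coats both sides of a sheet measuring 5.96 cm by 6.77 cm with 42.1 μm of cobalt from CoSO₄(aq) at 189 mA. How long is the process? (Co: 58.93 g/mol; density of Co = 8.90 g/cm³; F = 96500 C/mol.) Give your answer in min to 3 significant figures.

Plated area = 2 × 5.96 × 6.77 = 80.70 cm²
Volume = 80.70 × 42.1×10⁻⁴ cm = 0.3397 cm³
m(Co) = 0.3397 × 8.90 = 3.023 g
n(Co) = 3.023 / 58.93 = 0.05130 mol; n(e⁻) = 2 × 0.05130 = 0.1026 mol
Q = 0.1026 × 96500 = 9901 C
t = 9901 / 0.189 = 52390 s = 873 min

873 min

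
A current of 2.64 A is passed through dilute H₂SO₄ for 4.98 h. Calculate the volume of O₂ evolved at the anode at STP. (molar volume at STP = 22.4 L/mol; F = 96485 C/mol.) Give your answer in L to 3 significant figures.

2.75 L

Charge passed = 2.64 × 17928 = 47330 C
Moles of electrons = 47330 / 96485 = 0.4905 mol
2H₂O → O₂ + 4H⁺ + 4e⁻, so n(O₂) = 0.4905 / 4 = 0.1226 mol
V = 0.1226 × 22.4 = 2.746 L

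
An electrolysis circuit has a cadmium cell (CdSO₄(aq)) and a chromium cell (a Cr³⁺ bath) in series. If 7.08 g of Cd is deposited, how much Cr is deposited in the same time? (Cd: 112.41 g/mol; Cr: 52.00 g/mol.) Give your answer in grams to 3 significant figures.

2.18 g

n(Cd) = 7.08 / 112.41 = 0.06298 mol
Cd²⁺ + 2e⁻ → Cd, so n(e⁻) = 2 × 0.06298 = 0.1260 mol
The cells are in series, so the same charge (and hence the same n(e⁻) = 0.1260 mol) passes through both.
Cr³⁺ + 3e⁻ → Cr, so n(Cr) = 0.1260 / 3 = 0.04200 mol
m(Cr) = 0.04200 × 52.00 = 2.18 g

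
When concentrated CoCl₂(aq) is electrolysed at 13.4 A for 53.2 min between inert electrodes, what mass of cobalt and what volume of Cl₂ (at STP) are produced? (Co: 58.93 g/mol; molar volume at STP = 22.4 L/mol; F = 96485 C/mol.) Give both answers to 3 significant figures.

13.1 g Co; 4.97 L Cl₂

Q = 13.4 × 3192 = 42770 C; n(e⁻) = 42770 / 96485 = 0.4433 mol
Cathode: Co²⁺ + 2e⁻ → Co → n(Co) = 0.4433/2 = 0.2217 mol → 13.1 g
Anode: 2Cl⁻ → Cl₂ + 2e⁻ → n(Cl₂) = 0.4433/2 = 0.2217 mol → 4.97 L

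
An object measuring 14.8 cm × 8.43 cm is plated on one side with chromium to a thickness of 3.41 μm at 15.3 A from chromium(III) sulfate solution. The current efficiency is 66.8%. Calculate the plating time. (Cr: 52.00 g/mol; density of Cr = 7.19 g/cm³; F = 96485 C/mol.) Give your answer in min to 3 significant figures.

Plated area = 14.8 × 8.43 = 124.8 cm²
Volume = 124.8 × 3.41×10⁻⁴ cm = 0.04256 cm³
m(Cr) = 0.04256 × 7.19 = 0.3060 g
n(Cr) = 0.3060 / 52.00 = 0.005885 mol; n(e⁻) = 3 × 0.005885 = 0.01766 mol
Q = 0.01766 × 96485 / 0.668 = 2551 C
t = 2551 / 15.3 = 166.7 s = 2.78 min

2.78 min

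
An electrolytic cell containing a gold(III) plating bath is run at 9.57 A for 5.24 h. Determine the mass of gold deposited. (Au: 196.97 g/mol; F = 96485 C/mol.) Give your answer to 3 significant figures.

123 g

Q = 9.57 A × 18864 s = 1.805×10^5 C
Moles of electrons = 1.805×10^5 / 96485 = 1.871 mol
Au³⁺ + 3e⁻ → Au, so n(Au) = 1.871 / 3 = 0.6237 mol
m = 0.6237 × 196.97 = 123 g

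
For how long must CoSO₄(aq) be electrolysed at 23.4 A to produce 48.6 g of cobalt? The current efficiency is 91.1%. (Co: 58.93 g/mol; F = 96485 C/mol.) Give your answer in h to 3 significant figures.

n(Co) = 48.6 / 58.93 = 0.8247 mol
Co²⁺ + 2e⁻ → Co, so n(e⁻) = 2 × 0.8247 = 1.649 mol
Q = 1.649 × 96485 / 0.911 = 1.746×10^5 C
t = Q / I = 1.746×10^5 / 23.4 = 7462 s = 2.07 h

2.07 h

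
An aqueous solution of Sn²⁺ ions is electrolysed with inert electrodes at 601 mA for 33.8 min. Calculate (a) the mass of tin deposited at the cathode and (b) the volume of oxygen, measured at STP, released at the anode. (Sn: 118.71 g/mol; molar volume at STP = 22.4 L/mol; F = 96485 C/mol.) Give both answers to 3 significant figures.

Q = 0.601 × 2028 = 1219 C; n(e⁻) = 1219 / 96485 = 0.01263 mol
Cathode: Sn²⁺ + 2e⁻ → Sn → n(Sn) = 0.01263/2 = 0.006315 mol → 0.750 g
Anode: 2H₂O → O₂ + 4H⁺ + 4e⁻ → n(O₂) = 0.01263/4 = 0.003158 mol → 0.0707 L

0.750 g Sn; 0.0707 L O₂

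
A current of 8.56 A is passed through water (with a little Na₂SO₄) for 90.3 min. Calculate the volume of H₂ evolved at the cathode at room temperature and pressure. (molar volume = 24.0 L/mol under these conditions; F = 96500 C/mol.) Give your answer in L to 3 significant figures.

5.77 L

Charge passed = 8.56 × 5418 = 46380 C
n(e⁻) = 46380 / 96500 = 0.4806 mol
2H⁺ + 2e⁻ → H₂, so n(H₂) = 0.4806 / 2 = 0.2403 mol
V = 0.2403 × 24.0 = 5.767 L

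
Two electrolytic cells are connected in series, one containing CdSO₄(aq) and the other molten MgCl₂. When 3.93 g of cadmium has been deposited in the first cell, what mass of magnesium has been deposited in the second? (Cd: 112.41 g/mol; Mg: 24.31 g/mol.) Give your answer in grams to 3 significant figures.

0.850 g

n(Cd) = 3.93 / 112.41 = 0.03496 mol
Cd²⁺ + 2e⁻ → Cd, so n(e⁻) = 2 × 0.03496 = 0.06992 mol
Since the cells are in series, n(e⁻) in the Mg cell is also 0.06992 mol.
Mg²⁺ + 2e⁻ → Mg, so n(Mg) = 0.06992 / 2 = 0.03496 mol
m(Mg) = 0.03496 × 24.31 = 0.850 g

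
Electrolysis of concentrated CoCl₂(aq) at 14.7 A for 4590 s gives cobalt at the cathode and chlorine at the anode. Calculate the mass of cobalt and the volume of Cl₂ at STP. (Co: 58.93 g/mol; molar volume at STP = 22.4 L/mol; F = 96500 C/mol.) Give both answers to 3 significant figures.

Q = 14.7 × 4590 = 67470 C; n(e⁻) = 67470 / 96500 = 0.6992 mol
Cathode: Co²⁺ + 2e⁻ → Co → n(Co) = 0.6992/2 = 0.3496 mol → 20.6 g
Anode: 2Cl⁻ → Cl₂ + 2e⁻ → n(Cl₂) = 0.6992/2 = 0.3496 mol → 7.83 L

20.6 g Co; 7.83 L Cl₂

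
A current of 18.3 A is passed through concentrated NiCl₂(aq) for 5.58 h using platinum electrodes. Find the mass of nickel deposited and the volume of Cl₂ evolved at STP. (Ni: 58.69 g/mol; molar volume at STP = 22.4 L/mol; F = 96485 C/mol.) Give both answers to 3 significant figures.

Q = 18.3 × 20088 = 3.676×10^5 C; n(e⁻) = 3.676×10^5 / 96485 = 3.810 mol
Cathode: Ni²⁺ + 2e⁻ → Ni → n(Ni) = 3.810/2 = 1.905 mol → 112 g
Anode: 2Cl⁻ → Cl₂ + 2e⁻ → n(Cl₂) = 3.810/2 = 1.905 mol → 42.7 L

112 g Ni; 42.7 L Cl₂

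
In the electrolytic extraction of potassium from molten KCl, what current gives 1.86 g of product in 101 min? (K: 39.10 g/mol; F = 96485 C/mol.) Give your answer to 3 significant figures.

n(K) = 1.86 / 39.10 = 0.04757 mol
K⁺ + e⁻ → K, so n(e⁻) = 0.04757 mol
Q = 0.04757 × 96485 = 4590 C
I = Q / t = 4590 / 6060 s = 0.757 A

0.757 A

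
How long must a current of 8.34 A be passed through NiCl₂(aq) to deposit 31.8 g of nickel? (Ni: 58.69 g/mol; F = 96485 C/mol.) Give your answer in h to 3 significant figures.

n(Ni) = 31.8 / 58.69 = 0.5418 mol
Ni²⁺ + 2e⁻ → Ni, so n(e⁻) = 2 × 0.5418 = 1.084 mol
Q = 1.084 × 96485 = 1.046×10^5 C
t = Q / I = 1.046×10^5 / 8.34 = 12540 s = 3.48 h

3.48 h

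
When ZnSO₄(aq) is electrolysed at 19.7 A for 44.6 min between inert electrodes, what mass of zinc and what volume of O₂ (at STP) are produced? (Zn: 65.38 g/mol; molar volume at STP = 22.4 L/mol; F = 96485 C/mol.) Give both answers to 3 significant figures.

17.9 g Zn; 3.06 L O₂

Q = 19.7 × 2676 = 52720 C; n(e⁻) = 52720 / 96485 = 0.5464 mol
Cathode: Zn²⁺ + 2e⁻ → Zn → n(Zn) = 0.5464/2 = 0.2732 mol → 17.9 g
Anode: 2H₂O → O₂ + 4H⁺ + 4e⁻ → n(O₂) = 0.5464/4 = 0.1366 mol → 3.06 L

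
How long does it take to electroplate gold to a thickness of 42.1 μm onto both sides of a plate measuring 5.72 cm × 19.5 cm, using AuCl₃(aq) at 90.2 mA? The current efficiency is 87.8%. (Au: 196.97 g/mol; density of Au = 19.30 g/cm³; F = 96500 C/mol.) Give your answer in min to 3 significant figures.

Plated area = 2 × 5.72 × 19.5 = 223.1 cm²
Volume = 223.1 × 42.1×10⁻⁴ cm = 0.9393 cm³
m(Au) = 0.9393 × 19.30 = 18.13 g
n(Au) = 18.13 / 196.97 = 0.09204 mol; n(e⁻) = 3 × 0.09204 = 0.2761 mol
Q = 0.2761 × 96500 / 0.878 = 30350 C
t = 30350 / 0.0902 = 3.365×10^5 s = 5610 min

5610 min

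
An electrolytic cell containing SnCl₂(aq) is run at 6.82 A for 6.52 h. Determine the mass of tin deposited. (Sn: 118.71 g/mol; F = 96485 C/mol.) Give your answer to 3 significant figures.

98.5 g

Q = 6.82 A × 23472 s = 1.601×10^5 C
Moles of electrons = 1.601×10^5 / 96485 = 1.659 mol
Sn²⁺ + 2e⁻ → Sn, so n(Sn) = 1.659 / 2 = 0.8295 mol
m = 0.8295 × 118.71 = 98.5 g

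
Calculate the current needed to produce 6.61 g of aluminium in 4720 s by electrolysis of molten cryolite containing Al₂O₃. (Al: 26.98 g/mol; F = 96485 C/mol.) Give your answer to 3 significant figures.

15.0 A

n(Al) = 6.61 / 26.98 = 0.2450 mol
Al³⁺ + 3e⁻ → Al, so n(e⁻) = 3 × 0.2450 = 0.7350 mol
Q = 0.7350 × 96485 = 70920 C
I = Q / t = 70920 / 4720 s = 15.0 A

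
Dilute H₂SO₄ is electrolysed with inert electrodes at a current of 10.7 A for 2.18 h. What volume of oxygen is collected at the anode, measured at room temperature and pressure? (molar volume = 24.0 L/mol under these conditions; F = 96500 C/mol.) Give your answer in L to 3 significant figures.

Q = 10.7 A × 7848 s = 83970 C
n(e⁻) = 83970 / 96500 = 0.8702 mol
2H₂O → O₂ + 4H⁺ + 4e⁻, so n(O₂) = 0.8702 / 4 = 0.2176 mol
V = 0.2176 × 24.0 = 5.222 L

5.22 L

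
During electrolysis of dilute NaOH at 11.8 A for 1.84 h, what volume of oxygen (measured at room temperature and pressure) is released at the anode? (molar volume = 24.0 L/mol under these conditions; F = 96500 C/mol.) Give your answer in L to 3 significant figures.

Q = 11.8 A × 6624 s = 78160 C
Moles of electrons = 78160 / 96500 = 0.8099 mol
2H₂O → O₂ + 4H⁺ + 4e⁻, so n(O₂) = 0.8099 / 4 = 0.2025 mol
V = 0.2025 × 24.0 = 4.860 L

4.86 L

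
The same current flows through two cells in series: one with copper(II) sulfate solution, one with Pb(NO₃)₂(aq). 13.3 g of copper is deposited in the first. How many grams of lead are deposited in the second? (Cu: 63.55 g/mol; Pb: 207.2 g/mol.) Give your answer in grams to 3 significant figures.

n(Cu) = 13.3 / 63.55 = 0.2093 mol
Cu²⁺ + 2e⁻ → Cu, so n(e⁻) = 2 × 0.2093 = 0.4186 mol
The cells are in series, so the same charge (and hence the same n(e⁻) = 0.4186 mol) passes through both.
Pb²⁺ + 2e⁻ → Pb, so n(Pb) = 0.4186 / 2 = 0.2093 mol
m(Pb) = 0.2093 × 207.2 = 43.4 g

43.4 g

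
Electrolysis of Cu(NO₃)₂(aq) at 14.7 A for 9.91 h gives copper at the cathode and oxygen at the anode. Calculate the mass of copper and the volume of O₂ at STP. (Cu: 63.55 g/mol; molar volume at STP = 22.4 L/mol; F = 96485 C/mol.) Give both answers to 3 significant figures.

173 g Cu; 30.4 L O₂

Q = 14.7 × 35676 = 5.244×10^5 C; n(e⁻) = 5.244×10^5 / 96485 = 5.435 mol
Cathode: Cu²⁺ + 2e⁻ → Cu → n(Cu) = 5.435/2 = 2.718 mol → 173 g
Anode: 2H₂O → O₂ + 4H⁺ + 4e⁻ → n(O₂) = 5.435/4 = 1.359 mol → 30.4 L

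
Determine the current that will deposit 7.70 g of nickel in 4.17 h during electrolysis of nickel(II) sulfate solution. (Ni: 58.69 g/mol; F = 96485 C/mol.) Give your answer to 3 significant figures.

1.69 A

n(Ni) = 7.70 / 58.69 = 0.1312 mol
Ni²⁺ + 2e⁻ → Ni, so n(e⁻) = 2 × 0.1312 = 0.2624 mol
Q = 0.2624 × 96485 = 25320 C
I = Q / t = 25320 / 15012 s = 1.69 A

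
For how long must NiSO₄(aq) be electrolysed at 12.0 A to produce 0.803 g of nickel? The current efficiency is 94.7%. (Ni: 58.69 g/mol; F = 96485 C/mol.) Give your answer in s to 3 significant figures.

n(Ni) = 0.803 / 58.69 = 0.01368 mol
Ni²⁺ + 2e⁻ → Ni, so n(e⁻) = 2 × 0.01368 = 0.02736 mol
Q = 0.02736 × 96485 / 0.947 = 2788 C
t = Q / I = 2788 / 12.0 = 232.3 s

232 s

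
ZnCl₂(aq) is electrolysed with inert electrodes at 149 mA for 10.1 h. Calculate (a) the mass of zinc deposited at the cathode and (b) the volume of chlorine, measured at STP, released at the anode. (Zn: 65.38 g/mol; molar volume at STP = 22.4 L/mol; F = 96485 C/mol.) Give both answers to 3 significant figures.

1.84 g Zn; 0.629 L Cl₂

Q = 0.149 × 36360 = 5418 C; n(e⁻) = 5418 / 96485 = 0.05615 mol
Cathode: Zn²⁺ + 2e⁻ → Zn → n(Zn) = 0.05615/2 = 0.02808 mol → 1.84 g
Anode: 2Cl⁻ → Cl₂ + 2e⁻ → n(Cl₂) = 0.05615/2 = 0.02808 mol → 0.629 L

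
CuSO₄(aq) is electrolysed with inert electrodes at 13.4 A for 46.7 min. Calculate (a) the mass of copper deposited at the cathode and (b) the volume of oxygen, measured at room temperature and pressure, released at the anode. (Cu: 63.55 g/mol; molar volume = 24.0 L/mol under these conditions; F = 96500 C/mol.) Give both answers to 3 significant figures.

12.4 g Cu; 2.33 L O₂

Q = 13.4 × 2802 = 37550 C; n(e⁻) = 37550 / 96500 = 0.3891 mol
Cathode: Cu²⁺ + 2e⁻ → Cu → n(Cu) = 0.3891/2 = 0.1946 mol → 12.4 g
Anode: 2H₂O → O₂ + 4H⁺ + 4e⁻ → n(O₂) = 0.3891/4 = 0.09728 mol → 2.33 L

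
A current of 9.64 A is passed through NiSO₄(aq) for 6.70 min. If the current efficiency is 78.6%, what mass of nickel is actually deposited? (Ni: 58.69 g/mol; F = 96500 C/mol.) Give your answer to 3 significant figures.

Q = 9.64 × 402 = 3875 C
n(e⁻) = 3875 / 96500 = 0.04016 mol
Ni²⁺ + 2e⁻ → Ni, so theoretical m(Ni) = 0.02008 × 58.69 = 1.178 g
Actual mass = 78.6% × 1.178 = 0.926 g

0.926 g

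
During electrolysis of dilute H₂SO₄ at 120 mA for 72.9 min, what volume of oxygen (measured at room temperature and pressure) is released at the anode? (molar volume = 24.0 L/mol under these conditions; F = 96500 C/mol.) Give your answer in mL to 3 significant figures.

32.6 mL

Charge passed = 0.120 × 4374 = 524.9 C
n(e⁻) = 524.9 / 96500 = 0.005439 mol
2H₂O → O₂ + 4H⁺ + 4e⁻, so n(O₂) = 0.005439 / 4 = 0.001360 mol
V = 0.001360 × 24.0 = 0.03264 L
= 32.6 mL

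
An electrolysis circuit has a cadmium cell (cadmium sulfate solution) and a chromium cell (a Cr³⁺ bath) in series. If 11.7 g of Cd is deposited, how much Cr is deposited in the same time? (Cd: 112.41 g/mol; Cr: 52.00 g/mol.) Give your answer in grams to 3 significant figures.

n(Cd) = 11.7 / 112.41 = 0.1041 mol
Cd²⁺ + 2e⁻ → Cd, so n(e⁻) = 2 × 0.1041 = 0.2082 mol
Since the cells are in series, n(e⁻) in the Cr cell is also 0.2082 mol.
Cr³⁺ + 3e⁻ → Cr, so n(Cr) = 0.2082 / 3 = 0.06940 mol
m(Cr) = 0.06940 × 52.00 = 3.61 g

3.61 g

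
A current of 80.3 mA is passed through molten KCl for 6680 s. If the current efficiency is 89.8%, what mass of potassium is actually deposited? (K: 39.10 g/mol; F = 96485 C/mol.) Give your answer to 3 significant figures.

Q = 0.0803 × 6680 = 536.4 C
n(e⁻) = 536.4 / 96485 = 0.005559 mol
K⁺ + e⁻ → K, so theoretical m(K) = 0.005559 × 39.10 = 0.2174 g
Actual mass = 89.8% × 0.2174 = 0.195 g

0.195 g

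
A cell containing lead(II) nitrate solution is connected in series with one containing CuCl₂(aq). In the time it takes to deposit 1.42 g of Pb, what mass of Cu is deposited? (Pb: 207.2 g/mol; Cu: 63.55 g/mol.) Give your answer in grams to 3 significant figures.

n(Pb) = 1.42 / 207.2 = 0.006853 mol
Pb²⁺ + 2e⁻ → Pb, so n(e⁻) = 2 × 0.006853 = 0.01371 mol
Since the cells are in series, n(e⁻) in the Cu cell is also 0.01371 mol.
Cu²⁺ + 2e⁻ → Cu, so n(Cu) = 0.01371 / 2 = 0.006855 mol
m(Cu) = 0.006855 × 63.55 = 0.436 g

0.436 g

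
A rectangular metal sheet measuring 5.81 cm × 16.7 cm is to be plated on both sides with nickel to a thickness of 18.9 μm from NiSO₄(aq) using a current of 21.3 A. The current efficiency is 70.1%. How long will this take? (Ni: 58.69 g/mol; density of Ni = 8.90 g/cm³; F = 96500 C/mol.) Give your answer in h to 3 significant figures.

0.200 h

Plated area = 2 × 5.81 × 16.7 = 194.1 cm²
Volume = 194.1 × 18.9×10⁻⁴ cm = 0.3668 cm³
m(Ni) = 0.3668 × 8.90 = 3.265 g
n(Ni) = 3.265 / 58.69 = 0.05563 mol; n(e⁻) = 2 × 0.05563 = 0.1113 mol
Q = 0.1113 × 96500 / 0.701 = 15320 C
t = 15320 / 21.3 = 719.2 s = 0.200 h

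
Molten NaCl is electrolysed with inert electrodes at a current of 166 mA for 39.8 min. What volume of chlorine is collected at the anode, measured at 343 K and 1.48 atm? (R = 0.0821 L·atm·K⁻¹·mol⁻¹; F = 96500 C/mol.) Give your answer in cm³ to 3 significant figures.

39.1 cm³

Q = 0.166 A × 2388 s = 396.4 C
n(e⁻) = 396.4 / 96500 = 0.004108 mol
2Cl⁻ → Cl₂ + 2e⁻, so n(Cl₂) = 0.004108 / 2 = 0.002054 mol
V = nRT/P = 0.002054 × 0.0821 × 343 / 1.48 = 0.03908 L
= 39.1 cm³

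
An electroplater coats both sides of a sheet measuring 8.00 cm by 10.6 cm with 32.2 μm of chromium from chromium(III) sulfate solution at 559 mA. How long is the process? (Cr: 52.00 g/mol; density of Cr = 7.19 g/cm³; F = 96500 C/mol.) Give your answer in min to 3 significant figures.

Plated area = 2 × 8.00 × 10.6 = 169.6 cm²
Volume = 169.6 × 32.2×10⁻⁴ cm = 0.5461 cm³
m(Cr) = 0.5461 × 7.19 = 3.926 g
n(Cr) = 3.926 / 52.00 = 0.07550 mol; n(e⁻) = 3 × 0.07550 = 0.2265 mol
Q = 0.2265 × 96500 = 21860 C
t = 21860 / 0.559 = 39110 s = 652 min

652 min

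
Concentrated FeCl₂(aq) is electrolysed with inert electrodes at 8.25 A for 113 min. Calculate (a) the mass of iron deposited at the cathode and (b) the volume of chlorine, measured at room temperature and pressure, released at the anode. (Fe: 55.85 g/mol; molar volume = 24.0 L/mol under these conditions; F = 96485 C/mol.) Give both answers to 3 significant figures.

Q = 8.25 × 6780 = 55940 C; n(e⁻) = 55940 / 96485 = 0.5798 mol
Cathode: Fe²⁺ + 2e⁻ → Fe → n(Fe) = 0.5798/2 = 0.2899 mol → 16.2 g
Anode: 2Cl⁻ → Cl₂ + 2e⁻ → n(Cl₂) = 0.5798/2 = 0.2899 mol → 6.96 L

16.2 g Fe; 6.96 L Cl₂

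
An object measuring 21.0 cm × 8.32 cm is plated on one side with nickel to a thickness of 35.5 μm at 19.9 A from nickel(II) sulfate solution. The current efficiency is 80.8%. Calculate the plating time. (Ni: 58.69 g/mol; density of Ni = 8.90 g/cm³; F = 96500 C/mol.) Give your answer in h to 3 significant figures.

0.314 h

Plated area = 21.0 × 8.32 = 174.7 cm²
Volume = 174.7 × 35.5×10⁻⁴ cm = 0.6202 cm³
m(Ni) = 0.6202 × 8.90 = 5.520 g
n(Ni) = 5.520 / 58.69 = 0.09405 mol; n(e⁻) = 2 × 0.09405 = 0.1881 mol
Q = 0.1881 × 96500 / 0.808 = 22460 C
t = 22460 / 19.9 = 1129 s = 0.314 h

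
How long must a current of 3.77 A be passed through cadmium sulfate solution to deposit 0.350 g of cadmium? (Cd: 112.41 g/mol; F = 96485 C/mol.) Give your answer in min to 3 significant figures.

n(Cd) = 0.350 / 112.41 = 0.003114 mol
Cd²⁺ + 2e⁻ → Cd, so n(e⁻) = 2 × 0.003114 = 0.006228 mol
Q = 0.006228 × 96485 = 600.9 C
t = Q / I = 600.9 / 3.77 = 159.4 s = 2.66 min

2.66 min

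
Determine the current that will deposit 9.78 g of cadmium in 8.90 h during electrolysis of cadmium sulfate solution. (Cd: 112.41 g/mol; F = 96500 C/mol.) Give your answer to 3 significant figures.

n(Cd) = 9.78 / 112.41 = 0.08700 mol
Cd²⁺ + 2e⁻ → Cd, so n(e⁻) = 2 × 0.08700 = 0.1740 mol
Q = 0.1740 × 96500 = 16790 C
I = Q / t = 16790 / 32040 s = 0.524 A

0.524 A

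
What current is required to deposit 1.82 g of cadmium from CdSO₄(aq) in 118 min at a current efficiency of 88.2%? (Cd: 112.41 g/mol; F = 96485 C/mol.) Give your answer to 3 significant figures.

n(Cd) = 1.82 / 112.41 = 0.01619 mol
Cd²⁺ + 2e⁻ → Cd, so n(e⁻) = 2 × 0.01619 = 0.03238 mol
Q = 0.03238 × 96485 / 0.882 = 3542 C
I = Q / t = 3542 / 7080 s = 0.500 A

0.500 A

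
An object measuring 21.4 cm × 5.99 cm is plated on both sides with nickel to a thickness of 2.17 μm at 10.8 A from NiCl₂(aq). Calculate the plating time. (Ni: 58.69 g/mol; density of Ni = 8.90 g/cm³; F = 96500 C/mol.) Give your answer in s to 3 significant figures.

151 s

Plated area = 2 × 21.4 × 5.99 = 256.4 cm²
Volume = 256.4 × 2.17×10⁻⁴ cm = 0.05564 cm³
m(Ni) = 0.05564 × 8.90 = 0.4952 g
n(Ni) = 0.4952 / 58.69 = 0.008438 mol; n(e⁻) = 2 × 0.008438 = 0.01688 mol
Q = 0.01688 × 96500 = 1629 C
t = 1629 / 10.8 = 150.8 s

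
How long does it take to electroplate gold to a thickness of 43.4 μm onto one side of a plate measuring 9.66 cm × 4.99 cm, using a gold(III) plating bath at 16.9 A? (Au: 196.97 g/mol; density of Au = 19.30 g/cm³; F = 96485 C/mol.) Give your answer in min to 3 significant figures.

5.85 min

Plated area = 9.66 × 4.99 = 48.20 cm²
Volume = 48.20 × 43.4×10⁻⁴ cm = 0.2092 cm³
m(Au) = 0.2092 × 19.30 = 4.038 g
n(Au) = 4.038 / 196.97 = 0.02050 mol; n(e⁻) = 3 × 0.02050 = 0.06150 mol
Q = 0.06150 × 96485 = 5934 C
t = 5934 / 16.9 = 351.1 s = 5.85 min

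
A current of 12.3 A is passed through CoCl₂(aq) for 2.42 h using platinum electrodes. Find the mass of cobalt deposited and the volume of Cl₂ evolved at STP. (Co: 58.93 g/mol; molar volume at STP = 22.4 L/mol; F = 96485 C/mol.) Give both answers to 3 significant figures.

Q = 12.3 × 8712 = 1.072×10^5 C; n(e⁻) = 1.072×10^5 / 96485 = 1.111 mol
Cathode: Co²⁺ + 2e⁻ → Co → n(Co) = 1.111/2 = 0.5555 mol → 32.7 g
Anode: 2Cl⁻ → Cl₂ + 2e⁻ → n(Cl₂) = 1.111/2 = 0.5555 mol → 12.4 L

32.7 g Co; 12.4 L Cl₂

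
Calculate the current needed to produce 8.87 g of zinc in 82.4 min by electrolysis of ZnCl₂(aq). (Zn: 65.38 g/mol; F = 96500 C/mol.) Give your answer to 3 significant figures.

5.30 A

n(Zn) = 8.87 / 65.38 = 0.1357 mol
Zn²⁺ + 2e⁻ → Zn, so n(e⁻) = 2 × 0.1357 = 0.2714 mol
Q = 0.2714 × 96500 = 26190 C
I = Q / t = 26190 / 4944 s = 5.30 A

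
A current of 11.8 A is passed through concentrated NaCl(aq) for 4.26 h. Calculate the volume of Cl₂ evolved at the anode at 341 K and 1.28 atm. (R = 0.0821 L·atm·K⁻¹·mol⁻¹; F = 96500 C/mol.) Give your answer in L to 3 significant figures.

Q = It = 11.8 × 15336 = 1.810×10^5 C
n(e⁻) = Q/F = 1.810×10^5/96500 = 1.876 mol
2Cl⁻ → Cl₂ + 2e⁻, so n(Cl₂) = 1.876 / 2 = 0.9380 mol
V = nRT/P = 0.9380 × 0.0821 × 341 / 1.28 = 20.52 L

20.5 L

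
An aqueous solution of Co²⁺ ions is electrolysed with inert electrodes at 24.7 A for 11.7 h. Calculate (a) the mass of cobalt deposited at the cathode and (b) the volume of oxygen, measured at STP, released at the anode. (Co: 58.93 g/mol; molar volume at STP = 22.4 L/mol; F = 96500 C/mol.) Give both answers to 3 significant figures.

Q = 24.7 × 42120 = 1.040×10^6 C; n(e⁻) = 1.040×10^6 / 96500 = 10.78 mol
Cathode: Co²⁺ + 2e⁻ → Co → n(Co) = 10.78/2 = 5.390 mol → 318 g
Anode: 2H₂O → O₂ + 4H⁺ + 4e⁻ → n(O₂) = 10.78/4 = 2.695 mol → 60.4 L

318 g Co; 60.4 L O₂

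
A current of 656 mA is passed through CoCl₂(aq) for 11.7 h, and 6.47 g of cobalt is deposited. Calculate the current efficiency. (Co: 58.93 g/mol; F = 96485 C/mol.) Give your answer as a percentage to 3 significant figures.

76.7%

Q = 0.656 × 42120 = 27630 C
n(e⁻) = 27630 / 96485 = 0.2864 mol
Co²⁺ + 2e⁻ → Co, so theoretical n(Co) = 0.1432 mol → 8.439 g
Efficiency = 6.47 / 8.439 = 0.7667 = 76.7%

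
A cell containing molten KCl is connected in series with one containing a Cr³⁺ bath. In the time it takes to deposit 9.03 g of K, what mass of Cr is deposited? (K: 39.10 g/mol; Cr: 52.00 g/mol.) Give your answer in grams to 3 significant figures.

n(K) = 9.03 / 39.10 = 0.2309 mol
K⁺ + e⁻ → K, so n(e⁻) = 0.2309 mol
Since the cells are in series, n(e⁻) in the Cr cell is also 0.2309 mol.
Cr³⁺ + 3e⁻ → Cr, so n(Cr) = 0.2309 / 3 = 0.07697 mol
m(Cr) = 0.07697 × 52.00 = 4.00 g

4.00 g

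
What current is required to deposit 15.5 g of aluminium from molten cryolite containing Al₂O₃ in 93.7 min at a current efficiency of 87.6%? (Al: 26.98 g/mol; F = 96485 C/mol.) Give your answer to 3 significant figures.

n(Al) = 15.5 / 26.98 = 0.5745 mol
Al³⁺ + 3e⁻ → Al, so n(e⁻) = 3 × 0.5745 = 1.724 mol
Q = 1.724 × 96485 / 0.876 = 1.899×10^5 C
I = Q / t = 1.899×10^5 / 5622 s = 33.8 A

33.8 A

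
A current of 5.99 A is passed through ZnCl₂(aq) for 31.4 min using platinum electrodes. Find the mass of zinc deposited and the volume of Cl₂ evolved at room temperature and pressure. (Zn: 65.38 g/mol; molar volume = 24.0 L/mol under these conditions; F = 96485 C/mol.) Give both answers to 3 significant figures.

3.82 g Zn; 1.40 L Cl₂

Q = 5.99 × 1884 = 11290 C; n(e⁻) = 11290 / 96485 = 0.1170 mol
Cathode: Zn²⁺ + 2e⁻ → Zn → n(Zn) = 0.1170/2 = 0.05850 mol → 3.82 g
Anode: 2Cl⁻ → Cl₂ + 2e⁻ → n(Cl₂) = 0.1170/2 = 0.05850 mol → 1.40 L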